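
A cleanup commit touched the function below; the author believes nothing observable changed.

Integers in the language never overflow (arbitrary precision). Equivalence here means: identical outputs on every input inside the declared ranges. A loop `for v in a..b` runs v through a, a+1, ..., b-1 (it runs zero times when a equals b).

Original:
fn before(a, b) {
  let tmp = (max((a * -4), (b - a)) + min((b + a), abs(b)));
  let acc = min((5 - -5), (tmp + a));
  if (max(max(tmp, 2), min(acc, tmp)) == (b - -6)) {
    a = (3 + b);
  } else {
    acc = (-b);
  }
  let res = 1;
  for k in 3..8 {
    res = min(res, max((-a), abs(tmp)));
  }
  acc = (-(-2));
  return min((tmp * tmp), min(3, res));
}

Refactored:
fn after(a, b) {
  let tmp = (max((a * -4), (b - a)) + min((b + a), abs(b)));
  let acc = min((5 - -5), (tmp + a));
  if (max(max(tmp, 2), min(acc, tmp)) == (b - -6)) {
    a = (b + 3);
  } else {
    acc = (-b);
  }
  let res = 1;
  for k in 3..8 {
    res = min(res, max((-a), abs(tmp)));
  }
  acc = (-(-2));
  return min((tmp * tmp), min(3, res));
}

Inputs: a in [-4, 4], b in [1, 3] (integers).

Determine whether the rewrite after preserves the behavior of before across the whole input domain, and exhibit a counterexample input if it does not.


Differences: same computation, different form — yet all 27 inputs agree.
verdict: equivalent


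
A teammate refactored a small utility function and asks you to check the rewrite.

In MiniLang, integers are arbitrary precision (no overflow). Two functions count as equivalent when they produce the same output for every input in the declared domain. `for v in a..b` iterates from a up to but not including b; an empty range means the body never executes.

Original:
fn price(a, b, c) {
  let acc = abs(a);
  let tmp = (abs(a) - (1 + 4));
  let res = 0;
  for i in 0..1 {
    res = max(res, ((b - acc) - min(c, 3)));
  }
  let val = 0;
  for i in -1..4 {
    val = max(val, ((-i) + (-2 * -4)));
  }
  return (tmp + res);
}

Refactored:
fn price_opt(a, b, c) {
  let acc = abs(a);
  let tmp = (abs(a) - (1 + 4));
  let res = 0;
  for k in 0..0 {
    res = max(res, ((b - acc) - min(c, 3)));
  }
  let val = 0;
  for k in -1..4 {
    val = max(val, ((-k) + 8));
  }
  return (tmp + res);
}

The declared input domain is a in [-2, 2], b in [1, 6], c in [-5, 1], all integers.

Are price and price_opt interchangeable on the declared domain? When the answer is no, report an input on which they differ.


On input a=-2, b=1, c=-5, price returns 1 while price_opt returns -3.
verdict: not equivalent; witness: a=-2, b=1, c=-5


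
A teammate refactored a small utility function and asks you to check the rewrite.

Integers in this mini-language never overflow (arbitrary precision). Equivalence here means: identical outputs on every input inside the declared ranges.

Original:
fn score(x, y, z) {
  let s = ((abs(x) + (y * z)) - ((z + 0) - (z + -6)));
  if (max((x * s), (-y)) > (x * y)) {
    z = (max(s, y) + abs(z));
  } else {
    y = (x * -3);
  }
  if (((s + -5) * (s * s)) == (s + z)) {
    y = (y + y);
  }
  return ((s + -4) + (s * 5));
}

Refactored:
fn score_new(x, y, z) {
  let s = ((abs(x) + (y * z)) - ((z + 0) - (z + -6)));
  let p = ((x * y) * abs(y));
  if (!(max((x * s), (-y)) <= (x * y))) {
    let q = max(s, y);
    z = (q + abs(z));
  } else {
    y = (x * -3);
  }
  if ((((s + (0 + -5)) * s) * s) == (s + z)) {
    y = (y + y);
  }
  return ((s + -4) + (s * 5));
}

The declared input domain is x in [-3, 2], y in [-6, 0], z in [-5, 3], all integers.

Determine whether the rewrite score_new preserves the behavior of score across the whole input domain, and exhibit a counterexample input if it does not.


Reading the diff, among the changes: boolean connective usage differs; and min/max/abs usage differs; and constant usage differs; and comparison usage differs; and local variable names differ; and statement counts differ; and arithmetic usage differs.
As a probe, take x=-3, y=-1, z=-4: score runs s = 1; (max((x * s), (-y)) > (x * y)) -> false; y = 9; (((s + -5) * (s * s)) == (s + z)) -> false; return 2; score_new runs s = 1; p = 3; (!(max((x * s), (-y)) <= (x * y))) -> false; y = 9; ((((s + (0 + -5)) * s) * s) == (s + z)) -> false; return 2; both end at 2.
An exhaustive pass over the 378 declared inputs shows identical outputs.
verdict: equivalent


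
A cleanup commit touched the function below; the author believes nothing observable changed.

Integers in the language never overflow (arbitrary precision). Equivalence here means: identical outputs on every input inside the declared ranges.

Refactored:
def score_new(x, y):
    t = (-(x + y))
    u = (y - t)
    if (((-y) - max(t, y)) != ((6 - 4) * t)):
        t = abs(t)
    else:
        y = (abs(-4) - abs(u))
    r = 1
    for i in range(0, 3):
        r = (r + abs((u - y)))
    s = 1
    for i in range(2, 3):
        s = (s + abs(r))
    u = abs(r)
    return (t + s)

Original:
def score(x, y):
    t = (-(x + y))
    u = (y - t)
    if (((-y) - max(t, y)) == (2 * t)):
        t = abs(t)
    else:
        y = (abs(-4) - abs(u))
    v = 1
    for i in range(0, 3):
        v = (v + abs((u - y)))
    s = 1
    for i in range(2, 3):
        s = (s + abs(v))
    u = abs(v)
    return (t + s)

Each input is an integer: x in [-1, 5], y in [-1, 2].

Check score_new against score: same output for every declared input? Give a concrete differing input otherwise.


Run the pair on x=-1, y=-1.
score: t := 2 | u := -3 | (((-y) - max(t, y)) == (2 * t)): false | y := 1 | v := 1 | iter i=0: | v := 5 | iter i=1: | v := 9 | iter i=2: | v := 13 | s := 1 | iter i=2: | s := 14 | u := 13 | result 16
score_new: t := 2 | u := -3 | (((-y) - max(t, y)) != ((6 - 4) * t)): true | t := 2 | r := 1 | iter i=0: | r := 3 | iter i=1: | r := 5 | iter i=2: | r := 7 | s := 1 | iter i=2: | s := 8 | u := 7 | result 10
16 vs 10 — the two versions disagree here.
verdict: not equivalent; witness: x=-1, y=-1


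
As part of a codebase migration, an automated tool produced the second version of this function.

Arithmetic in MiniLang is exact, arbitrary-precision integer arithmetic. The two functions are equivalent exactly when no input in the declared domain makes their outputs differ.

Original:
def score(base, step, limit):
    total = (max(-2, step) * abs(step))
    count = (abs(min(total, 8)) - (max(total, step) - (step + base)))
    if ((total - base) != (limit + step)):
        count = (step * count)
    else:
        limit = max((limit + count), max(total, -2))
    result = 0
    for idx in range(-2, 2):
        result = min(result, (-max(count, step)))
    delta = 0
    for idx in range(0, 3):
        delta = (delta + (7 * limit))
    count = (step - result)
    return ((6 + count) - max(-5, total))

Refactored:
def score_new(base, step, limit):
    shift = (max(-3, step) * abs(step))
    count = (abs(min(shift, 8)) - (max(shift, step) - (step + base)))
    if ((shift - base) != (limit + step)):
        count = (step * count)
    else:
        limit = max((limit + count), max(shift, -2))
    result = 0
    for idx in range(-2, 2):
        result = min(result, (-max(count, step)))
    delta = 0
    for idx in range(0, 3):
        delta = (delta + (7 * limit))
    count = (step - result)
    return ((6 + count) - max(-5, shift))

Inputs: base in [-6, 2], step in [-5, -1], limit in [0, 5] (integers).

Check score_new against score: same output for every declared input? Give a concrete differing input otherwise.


The rewrite breaks on base=-6, step=-5, limit=1, where the results are 10 and 6.
score: total becomes -10; next count becomes 4; next ((total - base) != (limit + step)) evaluates to false; next limit becomes 5; next result becomes 0; next at idx=-2:; next result becomes -4; next at idx=-1:; next result becomes -4; next at idx=0:; next result becomes -4; next at idx=1:; next result becomes -4; next delta becomes 0; next at idx=0:; next delta becomes 35; next at idx=1:; next delta becomes 70; next at idx=2:; next delta becomes 105; next count becomes -1; next final value 10
score_new: shift becomes -15; next count becomes 9; next ((shift - base) != (limit + step)) evaluates to true; next count becomes -45; next result becomes 0; next at idx=-2:; next result becomes 0; next at idx=-1:; next result becomes 0; next at idx=0:; next result becomes 0; next at idx=1:; next result becomes 0; next delta becomes 0; next at idx=0:; next delta becomes 7; next at idx=1:; next delta becomes 14; next at idx=2:; next delta becomes 21; next count becomes -5; next final value 6
verdict: not equivalent; witness: base=-6, step=-5, limit=1


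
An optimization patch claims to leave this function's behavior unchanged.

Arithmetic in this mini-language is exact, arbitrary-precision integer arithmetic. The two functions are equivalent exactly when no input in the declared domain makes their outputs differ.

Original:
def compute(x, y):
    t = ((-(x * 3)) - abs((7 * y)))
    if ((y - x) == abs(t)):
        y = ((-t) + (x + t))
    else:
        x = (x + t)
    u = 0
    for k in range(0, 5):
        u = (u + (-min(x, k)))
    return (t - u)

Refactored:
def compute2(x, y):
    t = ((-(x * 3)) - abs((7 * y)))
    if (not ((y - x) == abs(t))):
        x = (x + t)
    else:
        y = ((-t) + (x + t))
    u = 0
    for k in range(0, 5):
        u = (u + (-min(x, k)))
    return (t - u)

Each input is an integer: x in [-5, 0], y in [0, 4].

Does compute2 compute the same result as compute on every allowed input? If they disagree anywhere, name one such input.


Comparing the listings, the differences include: boolean connective usage differs.
Tracing x=-4, y=4: compute: t = -16; ((y - x) == abs(t)) -> false; x = -20; u = 0; [k=0]; u = 20; [k=1]; u = 40; [k=2]; u = 60; [k=3]; u = 80; [k=4]; u = 100; return -116 | compute2: t = -16; (not ((y - x) == abs(t))) -> true; x = -20; u = 0; [k=0]; u = 20; [k=1]; u = 40; [k=2]; u = 60; [k=3]; u = 80; [k=4]; u = 100; return -116 — matching result -116.
Checked all 30 inputs in the declared domain: the outputs agree on every one.
verdict: equivalent


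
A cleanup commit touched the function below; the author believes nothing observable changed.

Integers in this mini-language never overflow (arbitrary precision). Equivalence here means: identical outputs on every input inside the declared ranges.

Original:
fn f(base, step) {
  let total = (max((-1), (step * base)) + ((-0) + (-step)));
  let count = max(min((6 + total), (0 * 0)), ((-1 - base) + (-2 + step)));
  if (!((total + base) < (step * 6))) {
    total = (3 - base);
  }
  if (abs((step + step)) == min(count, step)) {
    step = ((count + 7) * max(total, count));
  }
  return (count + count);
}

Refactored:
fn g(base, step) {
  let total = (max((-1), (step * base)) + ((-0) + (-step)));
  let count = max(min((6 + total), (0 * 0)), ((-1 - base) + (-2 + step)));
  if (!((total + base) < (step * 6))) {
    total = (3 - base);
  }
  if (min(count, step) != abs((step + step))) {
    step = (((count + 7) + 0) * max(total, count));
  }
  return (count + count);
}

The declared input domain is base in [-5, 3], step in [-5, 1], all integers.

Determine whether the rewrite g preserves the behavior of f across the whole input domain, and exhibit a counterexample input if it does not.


Equivalent. Whatever the rewrite altered, no input in the stated domain can expose a difference.
Across all 63 domain points the two functions coincide.
Spot check at base=-3, step=1 — f: total := -2 | count := 1 | (!((total + base) < (step * 6))): false | (abs((step + step)) == min(count, step)): false | result 2. g: total := -2 | count := 1 | (!((total + base) < (step * 6))): false | (min(count, step) != abs((step + step))): true | step := 8 | result 2. Both give 2.
verdict: equivalent


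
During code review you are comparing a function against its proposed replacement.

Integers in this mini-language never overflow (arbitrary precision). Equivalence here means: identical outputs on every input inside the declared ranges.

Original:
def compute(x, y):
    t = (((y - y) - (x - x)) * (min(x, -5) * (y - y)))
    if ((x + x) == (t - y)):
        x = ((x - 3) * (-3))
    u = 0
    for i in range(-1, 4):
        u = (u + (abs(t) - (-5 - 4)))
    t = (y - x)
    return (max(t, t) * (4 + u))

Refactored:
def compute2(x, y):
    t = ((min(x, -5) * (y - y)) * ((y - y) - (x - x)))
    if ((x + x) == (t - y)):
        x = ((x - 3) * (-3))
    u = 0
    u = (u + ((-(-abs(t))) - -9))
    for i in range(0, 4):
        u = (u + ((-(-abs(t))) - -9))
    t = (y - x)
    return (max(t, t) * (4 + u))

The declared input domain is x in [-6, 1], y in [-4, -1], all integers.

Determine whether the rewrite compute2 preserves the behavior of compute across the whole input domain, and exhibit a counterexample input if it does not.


Differences: loop structure differs; and statement counts differ; and min/max/abs usage differs; and arithmetic usage differs; and constant usage differs — yet all 32 inputs agree.
verdict: equivalent


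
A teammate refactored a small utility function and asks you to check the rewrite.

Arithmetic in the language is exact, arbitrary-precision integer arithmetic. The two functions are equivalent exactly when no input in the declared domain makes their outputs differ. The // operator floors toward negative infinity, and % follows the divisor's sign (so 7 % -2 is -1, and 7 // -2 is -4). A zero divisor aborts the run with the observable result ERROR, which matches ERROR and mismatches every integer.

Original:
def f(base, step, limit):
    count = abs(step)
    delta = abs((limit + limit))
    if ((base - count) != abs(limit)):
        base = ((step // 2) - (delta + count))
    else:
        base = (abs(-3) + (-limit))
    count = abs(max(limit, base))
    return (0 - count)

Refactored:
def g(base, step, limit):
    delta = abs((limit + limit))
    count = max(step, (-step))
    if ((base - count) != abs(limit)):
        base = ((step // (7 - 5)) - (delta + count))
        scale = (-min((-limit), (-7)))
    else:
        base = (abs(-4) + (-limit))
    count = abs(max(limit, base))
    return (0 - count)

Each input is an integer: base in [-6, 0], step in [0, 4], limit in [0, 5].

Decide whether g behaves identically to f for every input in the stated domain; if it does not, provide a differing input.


Evaluate both at base=0, step=0, limit=0.
f: count becomes 0; next delta becomes 0; next ((base - count) != abs(limit)) evaluates to false; next base becomes 3; next count becomes 3; next final value -3
g: delta becomes 0; next count becomes 0; next ((base - count) != abs(limit)) evaluates to false; next base becomes 4; next count becomes 4; next final value -4
-3 vs -4 — the two versions disagree here.
verdict: not equivalent; witness: base=0, step=0, limit=0


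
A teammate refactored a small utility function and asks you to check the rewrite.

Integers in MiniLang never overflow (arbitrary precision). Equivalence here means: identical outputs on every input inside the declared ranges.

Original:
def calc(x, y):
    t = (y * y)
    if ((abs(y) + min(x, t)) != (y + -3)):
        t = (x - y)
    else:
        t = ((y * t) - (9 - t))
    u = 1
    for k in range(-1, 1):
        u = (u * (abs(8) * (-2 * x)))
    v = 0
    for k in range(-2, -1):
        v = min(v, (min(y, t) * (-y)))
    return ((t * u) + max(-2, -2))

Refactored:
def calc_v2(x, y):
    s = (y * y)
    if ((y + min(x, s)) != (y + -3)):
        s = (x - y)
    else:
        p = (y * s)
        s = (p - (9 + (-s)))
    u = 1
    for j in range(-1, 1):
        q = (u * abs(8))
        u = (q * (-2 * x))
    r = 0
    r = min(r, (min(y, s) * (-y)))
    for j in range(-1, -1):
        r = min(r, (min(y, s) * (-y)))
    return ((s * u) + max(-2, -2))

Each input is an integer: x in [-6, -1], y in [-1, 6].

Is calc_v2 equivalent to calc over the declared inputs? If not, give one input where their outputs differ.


Not equivalent: x=-5, y=-1 separates them (-57602 vs -25602).
calc: t=1, then ((abs(y) + min(x, t)) != (y + -3)) is false, then t=-9, then u=1, then (k=-1), then u=80, then (k=0), then u=6400, then v=0, then (k=-2), then v=-9, then returns -57602
calc_v2: s=1, then ((y + min(x, s)) != (y + -3)) is true, then s=-4, then u=1, then (j=-1), then q=8, then u=80, then (j=0), then q=640, then u=6400, then r=0, then r=-4, then the loop over j runs zero times, then returns -25602
verdict: not equivalent; witness: x=-5, y=-1


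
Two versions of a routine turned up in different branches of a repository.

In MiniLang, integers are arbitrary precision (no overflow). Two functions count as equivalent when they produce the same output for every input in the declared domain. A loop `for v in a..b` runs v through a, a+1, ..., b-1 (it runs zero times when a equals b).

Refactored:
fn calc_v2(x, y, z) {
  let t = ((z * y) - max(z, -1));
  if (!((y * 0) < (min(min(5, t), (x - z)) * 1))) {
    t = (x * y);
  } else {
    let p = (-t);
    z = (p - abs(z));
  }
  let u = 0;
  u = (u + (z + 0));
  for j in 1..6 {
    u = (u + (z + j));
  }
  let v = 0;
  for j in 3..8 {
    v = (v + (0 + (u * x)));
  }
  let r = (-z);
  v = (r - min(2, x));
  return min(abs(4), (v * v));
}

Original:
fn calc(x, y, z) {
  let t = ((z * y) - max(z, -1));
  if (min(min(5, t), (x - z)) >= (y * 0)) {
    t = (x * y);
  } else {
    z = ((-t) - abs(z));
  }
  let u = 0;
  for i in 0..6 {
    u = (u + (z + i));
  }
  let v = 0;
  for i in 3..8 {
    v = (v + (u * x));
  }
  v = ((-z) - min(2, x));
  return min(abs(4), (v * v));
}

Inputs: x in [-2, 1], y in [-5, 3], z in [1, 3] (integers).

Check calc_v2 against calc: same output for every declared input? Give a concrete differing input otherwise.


Take x=-2, y=-5, z=1.
calc: t = -6; (min(min(5, t), (x - z)) >= (y * 0)) -> false; z = 5; u = 0; [i=0]; u = 5; [i=1]; u = 11; [i=2]; u = 18; [i=3]; u = 26; [i=4]; u = 35; [i=5]; u = 45; v = 0; [i=3]; v = -90; [i=4]; v = -180; [i=5]; v = -270; [i=6]; v = -360; [i=7]; v = -450; v = -3; return 4
calc_v2: t = -6; (!((y * 0) < (min(min(5, t), (x - z)) * 1))) -> true; t = 10; u = 0; u = 1; [j=1]; u = 3; [j=2]; u = 6; [j=3]; u = 10; [j=4]; u = 15; [j=5]; u = 21; v = 0; [j=3]; v = -42; [j=4]; v = -84; [j=5]; v = -126; [j=6]; v = -168; [j=7]; v = -210; r = -1; v = 1; return 1
4 != 1, so the rewrite changes behavior.
verdict: not equivalent; witness: x=-2, y=-5, z=1


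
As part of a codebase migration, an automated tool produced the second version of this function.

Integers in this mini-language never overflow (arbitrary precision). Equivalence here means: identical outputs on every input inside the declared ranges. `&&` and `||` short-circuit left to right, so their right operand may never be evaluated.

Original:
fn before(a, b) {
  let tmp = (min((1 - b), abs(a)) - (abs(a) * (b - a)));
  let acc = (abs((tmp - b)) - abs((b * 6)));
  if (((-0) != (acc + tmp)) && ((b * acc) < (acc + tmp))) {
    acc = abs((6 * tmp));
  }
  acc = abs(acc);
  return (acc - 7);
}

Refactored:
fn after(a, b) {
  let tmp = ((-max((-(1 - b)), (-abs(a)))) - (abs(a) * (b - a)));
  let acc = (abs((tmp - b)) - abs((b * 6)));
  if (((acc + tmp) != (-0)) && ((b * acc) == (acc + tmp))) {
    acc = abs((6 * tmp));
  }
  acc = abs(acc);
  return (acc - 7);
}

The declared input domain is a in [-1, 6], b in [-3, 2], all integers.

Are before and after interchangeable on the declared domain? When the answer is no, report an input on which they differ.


Run the pair on a=-1, b=2.
before: tmp=-4, then acc=-6, then (((-0) != (acc + tmp)) && ((b * acc) < (acc + tmp))) is true, then acc=24, then acc=24, then returns 17
after: tmp=-4, then acc=-6, then (((acc + tmp) != (-0)) && ((b * acc) == (acc + tmp))) is false, then acc=6, then returns -1
17 against -1: the behavior changed.
verdict: not equivalent; witness: a=-1, b=2


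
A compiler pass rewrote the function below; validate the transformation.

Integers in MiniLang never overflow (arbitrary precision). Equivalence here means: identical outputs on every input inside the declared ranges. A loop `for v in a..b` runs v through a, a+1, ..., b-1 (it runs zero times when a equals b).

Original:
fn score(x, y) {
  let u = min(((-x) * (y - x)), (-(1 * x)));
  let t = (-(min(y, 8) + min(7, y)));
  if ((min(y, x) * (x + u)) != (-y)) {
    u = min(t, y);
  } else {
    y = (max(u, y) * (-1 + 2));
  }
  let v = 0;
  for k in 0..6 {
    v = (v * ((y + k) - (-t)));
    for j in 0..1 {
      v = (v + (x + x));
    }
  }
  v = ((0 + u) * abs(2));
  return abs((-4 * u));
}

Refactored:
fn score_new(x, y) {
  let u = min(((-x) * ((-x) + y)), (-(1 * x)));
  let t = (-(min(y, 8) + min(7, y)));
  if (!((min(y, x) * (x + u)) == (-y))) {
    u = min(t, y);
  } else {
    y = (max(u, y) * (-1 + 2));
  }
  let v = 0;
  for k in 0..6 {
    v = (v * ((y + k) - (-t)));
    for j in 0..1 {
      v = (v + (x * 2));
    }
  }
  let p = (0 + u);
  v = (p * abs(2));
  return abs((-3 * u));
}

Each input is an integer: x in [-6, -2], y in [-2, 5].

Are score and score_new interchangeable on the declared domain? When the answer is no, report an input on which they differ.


These are not equivalent — on x=-6, y=-2 the outputs split (8 vs 6).
score: u = 6; t = 4; ((min(y, x) * (x + u)) != (-y)) -> true; u = -2; v = 0; [k=0]; v = 0; [j=0]; v = -12; [k=1]; v = -36; [j=0]; v = -48; [k=2]; v = -192; [j=0]; v = -204; [k=3]; v = -1020; [j=0]; v = -1032; [k=4]; v = -6192; [j=0]; v = -6204; [k=5]; v = -43428; [j=0]; v = -43440; v = -4; return 8
score_new: u = 6; t = 4; (!((min(y, x) * (x + u)) == (-y))) -> true; u = -2; v = 0; [k=0]; v = 0; [j=0]; v = -12; [k=1]; v = -36; [j=0]; v = -48; [k=2]; v = -192; [j=0]; v = -204; [k=3]; v = -1020; [j=0]; v = -1032; [k=4]; v = -6192; [j=0]; v = -6204; [k=5]; v = -43428; [j=0]; v = -43440; p = -2; v = -4; return 6
verdict: not equivalent; witness: x=-6, y=-2


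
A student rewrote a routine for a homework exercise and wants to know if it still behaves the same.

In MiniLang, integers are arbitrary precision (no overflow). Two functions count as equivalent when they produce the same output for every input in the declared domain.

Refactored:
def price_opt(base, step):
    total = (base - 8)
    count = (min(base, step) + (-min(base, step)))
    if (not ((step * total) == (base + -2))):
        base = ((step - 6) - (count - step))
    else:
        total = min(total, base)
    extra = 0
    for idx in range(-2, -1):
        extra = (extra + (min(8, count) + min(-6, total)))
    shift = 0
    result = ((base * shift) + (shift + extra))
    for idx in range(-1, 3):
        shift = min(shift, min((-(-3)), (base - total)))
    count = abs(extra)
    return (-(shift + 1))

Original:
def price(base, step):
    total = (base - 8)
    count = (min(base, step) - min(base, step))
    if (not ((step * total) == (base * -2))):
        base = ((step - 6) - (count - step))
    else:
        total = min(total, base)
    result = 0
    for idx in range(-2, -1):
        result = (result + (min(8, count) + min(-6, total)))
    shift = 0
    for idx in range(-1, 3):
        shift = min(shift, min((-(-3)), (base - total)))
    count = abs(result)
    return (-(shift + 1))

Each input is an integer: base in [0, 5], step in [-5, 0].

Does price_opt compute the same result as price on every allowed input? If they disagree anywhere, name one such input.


Run the pair on base=5, step=-1.
price: total becomes -3; next count becomes 0; next (not ((step * total) == (base * -2))) evaluates to true; next base becomes -8; next result becomes 0; next at idx=-2:; next result becomes -6; next shift becomes 0; next at idx=-1:; next shift becomes -5; next at idx=0:; next shift becomes -5; next at idx=1:; next shift becomes -5; next at idx=2:; next shift becomes -5; next count becomes 6; next final value 4
price_opt: total becomes -3; next count becomes 0; next (not ((step * total) == (base + -2))) evaluates to false; next total becomes -3; next extra becomes 0; next at idx=-2:; next extra becomes -6; next shift becomes 0; next result becomes -6; next at idx=-1:; next shift becomes 0; next at idx=0:; next shift becomes 0; next at idx=1:; next shift becomes 0; next at idx=2:; next shift becomes 0; next count becomes 6; next final value -1
4 vs -1 — the two versions disagree here.
verdict: not equivalent; witness: base=5, step=-1


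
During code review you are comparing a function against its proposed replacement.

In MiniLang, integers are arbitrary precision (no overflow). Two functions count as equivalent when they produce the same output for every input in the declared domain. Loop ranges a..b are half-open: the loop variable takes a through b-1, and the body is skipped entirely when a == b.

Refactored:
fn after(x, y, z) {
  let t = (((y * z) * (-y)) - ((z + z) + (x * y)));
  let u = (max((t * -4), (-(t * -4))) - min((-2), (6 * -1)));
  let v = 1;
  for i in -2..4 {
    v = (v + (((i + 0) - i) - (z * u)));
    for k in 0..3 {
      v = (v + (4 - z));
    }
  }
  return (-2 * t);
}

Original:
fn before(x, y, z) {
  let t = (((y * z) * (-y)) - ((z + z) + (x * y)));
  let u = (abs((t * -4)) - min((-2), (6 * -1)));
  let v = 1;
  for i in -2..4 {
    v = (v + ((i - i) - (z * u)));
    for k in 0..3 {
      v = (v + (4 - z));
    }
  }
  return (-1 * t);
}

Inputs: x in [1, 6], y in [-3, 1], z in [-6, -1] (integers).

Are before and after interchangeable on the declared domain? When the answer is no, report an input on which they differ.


At x=1, y=-3, z=-6: before gives -69, after gives -138.
verdict: not equivalent; witness: x=1, y=-3, z=-6


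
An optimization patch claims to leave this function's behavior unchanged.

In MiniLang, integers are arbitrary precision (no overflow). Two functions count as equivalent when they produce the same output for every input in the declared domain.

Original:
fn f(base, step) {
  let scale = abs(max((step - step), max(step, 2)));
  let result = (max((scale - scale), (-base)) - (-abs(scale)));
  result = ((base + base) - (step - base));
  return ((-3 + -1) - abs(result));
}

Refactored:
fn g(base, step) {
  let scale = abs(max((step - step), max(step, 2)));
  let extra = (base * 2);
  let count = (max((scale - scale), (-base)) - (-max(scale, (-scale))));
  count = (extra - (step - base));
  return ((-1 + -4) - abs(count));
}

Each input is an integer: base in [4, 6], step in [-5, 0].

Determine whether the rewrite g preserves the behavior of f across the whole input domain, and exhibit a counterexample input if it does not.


There is a counterexample at base=4, step=-5: -21 on one side, -22 on the other.
f: scale = 2; result = 2; result = 17; return -21
g: scale = 2; extra = 8; count = 2; count = 17; return -22
verdict: not equivalent; witness: base=4, step=-5


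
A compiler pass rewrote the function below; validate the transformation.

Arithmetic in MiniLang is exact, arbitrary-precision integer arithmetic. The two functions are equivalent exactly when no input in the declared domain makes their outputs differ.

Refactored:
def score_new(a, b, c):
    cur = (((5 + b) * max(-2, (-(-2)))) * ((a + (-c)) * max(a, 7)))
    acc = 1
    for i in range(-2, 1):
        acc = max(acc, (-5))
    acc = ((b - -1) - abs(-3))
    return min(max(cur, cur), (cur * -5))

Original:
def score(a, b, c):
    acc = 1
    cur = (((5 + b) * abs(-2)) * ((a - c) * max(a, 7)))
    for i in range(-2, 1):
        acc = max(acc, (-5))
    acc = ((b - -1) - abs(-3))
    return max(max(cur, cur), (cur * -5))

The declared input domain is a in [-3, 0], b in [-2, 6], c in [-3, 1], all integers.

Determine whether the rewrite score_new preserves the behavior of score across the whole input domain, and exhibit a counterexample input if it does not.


Take a=-3, b=-2, c=-2.
score: acc=1, then cur=-42, then (i=-2), then acc=1, then (i=-1), then acc=1, then (i=0), then acc=1, then acc=-4, then returns 210
score_new: cur=-42, then acc=1, then (i=-2), then acc=1, then (i=-1), then acc=1, then (i=0), then acc=1, then acc=-4, then returns -42
210 vs -42 — the two versions disagree here.
verdict: not equivalent; witness: a=-3, b=-2, c=-2


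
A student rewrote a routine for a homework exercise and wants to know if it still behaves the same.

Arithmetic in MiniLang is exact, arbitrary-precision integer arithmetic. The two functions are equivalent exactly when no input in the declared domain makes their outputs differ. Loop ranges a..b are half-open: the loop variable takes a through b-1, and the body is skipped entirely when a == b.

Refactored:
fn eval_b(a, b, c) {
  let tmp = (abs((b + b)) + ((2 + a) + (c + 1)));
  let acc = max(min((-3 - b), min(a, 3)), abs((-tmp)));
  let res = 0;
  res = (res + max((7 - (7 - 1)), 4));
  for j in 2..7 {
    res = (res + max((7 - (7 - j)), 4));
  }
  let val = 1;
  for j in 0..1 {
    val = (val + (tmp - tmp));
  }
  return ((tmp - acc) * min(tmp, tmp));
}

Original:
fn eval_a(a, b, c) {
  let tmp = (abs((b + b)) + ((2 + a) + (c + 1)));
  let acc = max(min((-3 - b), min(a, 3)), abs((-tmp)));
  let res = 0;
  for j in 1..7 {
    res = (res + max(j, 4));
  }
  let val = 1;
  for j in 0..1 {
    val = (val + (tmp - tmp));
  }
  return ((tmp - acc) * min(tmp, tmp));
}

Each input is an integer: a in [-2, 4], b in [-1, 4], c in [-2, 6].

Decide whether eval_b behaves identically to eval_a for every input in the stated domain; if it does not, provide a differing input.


Side by side, the visible changes include: arithmetic usage differs; and loop structure differs; and constant usage differs; and statement counts differ; and min/max/abs usage differs.
Spot check at a=2, b=1, c=6 — eval_a: tmp := 13 | acc := 13 | res := 0 | iter j=1: | res := 4 | iter j=2: | res := 8 | iter j=3: | res := 12 | iter j=4: | res := 16 | iter j=5: | res := 21 | iter j=6: | res := 27 | val := 1 | iter j=0: | val := 1 | result 0. eval_b: tmp := 13 | acc := 13 | res := 0 | res := 4 | iter j=2: | res := 8 | iter j=3: | res := 12 | iter j=4: | res := 16 | iter j=5: | res := 21 | iter j=6: | res := 27 | val := 1 | iter j=0: | val := 1 | result 0. Both give 0.
Checked all 378 inputs in the declared domain: the outputs agree on every one.
verdict: equivalent


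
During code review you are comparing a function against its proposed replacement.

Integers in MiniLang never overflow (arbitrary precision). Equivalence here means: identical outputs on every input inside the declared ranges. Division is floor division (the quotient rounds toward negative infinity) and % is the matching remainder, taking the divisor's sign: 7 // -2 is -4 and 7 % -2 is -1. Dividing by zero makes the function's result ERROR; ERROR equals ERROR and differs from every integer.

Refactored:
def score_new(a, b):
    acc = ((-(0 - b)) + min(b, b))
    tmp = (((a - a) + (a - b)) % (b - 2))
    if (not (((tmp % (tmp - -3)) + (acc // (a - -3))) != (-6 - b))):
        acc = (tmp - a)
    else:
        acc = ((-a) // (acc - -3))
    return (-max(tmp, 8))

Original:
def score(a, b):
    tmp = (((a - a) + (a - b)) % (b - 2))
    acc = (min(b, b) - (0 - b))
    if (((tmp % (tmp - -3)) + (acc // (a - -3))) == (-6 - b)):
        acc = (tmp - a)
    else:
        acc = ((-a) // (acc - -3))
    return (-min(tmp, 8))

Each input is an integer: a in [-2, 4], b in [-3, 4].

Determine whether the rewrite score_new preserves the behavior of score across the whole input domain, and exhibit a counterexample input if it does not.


These are not equivalent — on a=-2, b=-3 the outputs split (4 vs -8).
score: tmp=-4, then acc=-6, then (((tmp % (tmp - -3)) + (acc // (a - -3))) == (-6 - b)) is false, then acc=-1, then returns 4
score_new: acc=-6, then tmp=-4, then (not (((tmp % (tmp - -3)) + (acc // (a - -3))) != (-6 - b))) is false, then acc=-1, then returns -8
verdict: not equivalent; witness: a=-2, b=-3


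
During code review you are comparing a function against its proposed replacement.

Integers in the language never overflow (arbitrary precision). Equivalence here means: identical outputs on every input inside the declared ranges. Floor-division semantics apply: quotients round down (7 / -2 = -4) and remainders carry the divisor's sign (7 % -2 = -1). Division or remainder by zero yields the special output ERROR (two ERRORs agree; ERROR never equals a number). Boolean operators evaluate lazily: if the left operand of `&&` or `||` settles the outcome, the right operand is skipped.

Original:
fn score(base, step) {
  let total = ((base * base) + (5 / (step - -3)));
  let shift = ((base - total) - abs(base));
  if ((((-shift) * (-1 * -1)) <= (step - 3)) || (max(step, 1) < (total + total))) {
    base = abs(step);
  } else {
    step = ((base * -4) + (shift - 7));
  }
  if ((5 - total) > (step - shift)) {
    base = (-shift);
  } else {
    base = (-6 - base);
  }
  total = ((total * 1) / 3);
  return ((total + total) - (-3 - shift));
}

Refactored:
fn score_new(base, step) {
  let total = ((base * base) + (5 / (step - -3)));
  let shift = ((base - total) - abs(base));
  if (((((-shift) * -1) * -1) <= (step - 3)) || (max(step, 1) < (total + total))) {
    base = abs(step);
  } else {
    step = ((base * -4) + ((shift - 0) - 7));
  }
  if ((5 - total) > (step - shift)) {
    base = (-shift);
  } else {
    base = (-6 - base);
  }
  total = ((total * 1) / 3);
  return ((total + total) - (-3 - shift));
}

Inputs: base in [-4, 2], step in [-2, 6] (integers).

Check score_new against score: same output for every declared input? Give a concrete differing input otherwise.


Comparing the listings, the differences include: arithmetic usage differs; also constant usage differs.
One worked example (base=-3, step=-1) — score: total = 11; shift = -17; ((((-shift) * (-1 * -1)) <= (step - 3)) || (max(step, 1) < (total + total))) -> true; base = 1; ((5 - total) > (step - shift)) -> false; base = -7; total = 3; return -8; score_new: total = 11; shift = -17; (((((-shift) * -1) * -1) <= (step - 3)) || (max(step, 1) < (total + total))) -> true; base = 1; ((5 - total) > (step - shift)) -> false; base = -7; total = 3; return -8; agreement on -8.
Every one of the 63 inputs gives matching results.
verdict: equivalent


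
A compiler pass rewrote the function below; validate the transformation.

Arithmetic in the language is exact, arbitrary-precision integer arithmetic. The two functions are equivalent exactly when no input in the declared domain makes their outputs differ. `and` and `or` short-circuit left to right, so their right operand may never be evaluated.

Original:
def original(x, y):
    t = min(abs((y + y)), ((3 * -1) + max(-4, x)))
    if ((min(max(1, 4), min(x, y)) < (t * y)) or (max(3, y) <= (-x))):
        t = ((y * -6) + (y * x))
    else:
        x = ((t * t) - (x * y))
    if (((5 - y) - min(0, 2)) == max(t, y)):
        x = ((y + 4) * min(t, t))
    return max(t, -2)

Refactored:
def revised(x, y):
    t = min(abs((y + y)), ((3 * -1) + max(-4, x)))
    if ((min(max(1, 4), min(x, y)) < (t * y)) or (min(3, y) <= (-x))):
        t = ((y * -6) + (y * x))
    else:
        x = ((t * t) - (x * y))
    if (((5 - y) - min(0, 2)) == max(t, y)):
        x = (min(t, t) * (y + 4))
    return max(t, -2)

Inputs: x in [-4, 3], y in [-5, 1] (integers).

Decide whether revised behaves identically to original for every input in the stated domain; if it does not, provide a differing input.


Try x=0, y=0.
original: t becomes -3; next ((min(max(1, 4), min(x, y)) < (t * y)) or (max(3, y) <= (-x))) evaluates to false; next x becomes 9; next (((5 - y) - min(0, 2)) == max(t, y)) evaluates to false; next final value -2
revised: t becomes -3; next ((min(max(1, 4), min(x, y)) < (t * y)) or (min(3, y) <= (-x))) evaluates to true; next t becomes 0; next (((5 - y) - min(0, 2)) == max(t, y)) evaluates to false; next final value 0
-2 != 0, so the rewrite changes behavior.
verdict: not equivalent; witness: x=0, y=0


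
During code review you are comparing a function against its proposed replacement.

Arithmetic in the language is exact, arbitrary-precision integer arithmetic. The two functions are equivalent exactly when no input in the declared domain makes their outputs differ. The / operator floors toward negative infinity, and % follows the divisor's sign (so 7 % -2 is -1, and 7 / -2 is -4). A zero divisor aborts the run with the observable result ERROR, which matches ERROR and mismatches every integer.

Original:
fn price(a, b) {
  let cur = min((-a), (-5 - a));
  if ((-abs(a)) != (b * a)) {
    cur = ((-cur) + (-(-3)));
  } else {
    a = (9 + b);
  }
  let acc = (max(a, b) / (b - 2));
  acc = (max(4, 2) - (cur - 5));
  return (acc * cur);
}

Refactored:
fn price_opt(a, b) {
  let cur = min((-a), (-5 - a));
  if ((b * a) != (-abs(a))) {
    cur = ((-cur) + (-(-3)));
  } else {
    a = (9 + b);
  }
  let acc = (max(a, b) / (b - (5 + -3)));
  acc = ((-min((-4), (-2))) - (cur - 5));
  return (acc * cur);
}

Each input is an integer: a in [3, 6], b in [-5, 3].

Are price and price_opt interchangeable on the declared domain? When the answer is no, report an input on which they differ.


Although arithmetic usage differs, constant usage differs, min/max/abs usage differs, 36/36 inputs agree.
verdict: equivalent


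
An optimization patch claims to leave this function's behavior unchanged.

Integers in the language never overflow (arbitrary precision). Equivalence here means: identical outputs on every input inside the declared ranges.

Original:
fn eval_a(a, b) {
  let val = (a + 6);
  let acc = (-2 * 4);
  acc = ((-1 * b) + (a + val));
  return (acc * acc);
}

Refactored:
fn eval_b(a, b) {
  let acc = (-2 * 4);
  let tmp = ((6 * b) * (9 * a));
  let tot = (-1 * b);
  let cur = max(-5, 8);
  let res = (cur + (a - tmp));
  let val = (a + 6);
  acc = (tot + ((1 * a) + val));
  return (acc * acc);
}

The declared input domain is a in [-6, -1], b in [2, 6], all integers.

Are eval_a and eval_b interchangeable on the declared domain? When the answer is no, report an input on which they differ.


Behavior is preserved: although constant usage differs; also statement counts differ; also local variable names differ; also min/max/abs usage differs; also arithmetic usage differs, the outputs never diverge.
Spot check at a=-4, b=4 — eval_a: val = 2; acc = -8; acc = -6; return 36. eval_b: acc = -8; tmp = -864; tot = -4; cur = 8; res = 868; val = 2; acc = -6; return 36. Both give 36.
Sweeping the whole domain (30 inputs) finds no disagreement.
verdict: equivalent


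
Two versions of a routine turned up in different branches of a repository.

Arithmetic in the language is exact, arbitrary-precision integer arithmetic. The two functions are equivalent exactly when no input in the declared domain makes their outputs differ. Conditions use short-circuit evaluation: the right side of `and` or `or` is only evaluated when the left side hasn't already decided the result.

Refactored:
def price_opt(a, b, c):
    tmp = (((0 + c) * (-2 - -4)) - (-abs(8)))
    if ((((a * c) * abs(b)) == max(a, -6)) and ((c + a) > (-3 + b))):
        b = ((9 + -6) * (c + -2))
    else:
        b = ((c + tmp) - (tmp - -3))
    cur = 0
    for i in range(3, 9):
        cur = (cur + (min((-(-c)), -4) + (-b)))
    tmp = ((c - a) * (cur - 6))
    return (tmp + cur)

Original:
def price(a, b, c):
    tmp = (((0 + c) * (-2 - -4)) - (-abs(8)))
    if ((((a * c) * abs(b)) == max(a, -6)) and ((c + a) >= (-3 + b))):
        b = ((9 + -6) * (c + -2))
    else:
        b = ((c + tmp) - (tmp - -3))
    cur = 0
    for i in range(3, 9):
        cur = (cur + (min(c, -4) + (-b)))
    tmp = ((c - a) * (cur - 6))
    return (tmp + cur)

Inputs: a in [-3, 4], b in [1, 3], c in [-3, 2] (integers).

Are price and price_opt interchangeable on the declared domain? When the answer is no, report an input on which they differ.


These are not equivalent — on a=-3, b=1, c=1 the outputs split (-54 vs -84).
price: tmp becomes 10; next ((((a * c) * abs(b)) == max(a, -6)) and ((c + a) >= (-3 + b))) evaluates to true; next b becomes -3; next cur becomes 0; next at i=3:; next cur becomes -1; next at i=4:; next cur becomes -2; next at i=5:; next cur becomes -3; next at i=6:; next cur becomes -4; next at i=7:; next cur becomes -5; next at i=8:; next cur becomes -6; next tmp becomes -48; next final value -54
price_opt: tmp becomes 10; next ((((a * c) * abs(b)) == max(a, -6)) and ((c + a) > (-3 + b))) evaluates to false; next b becomes -2; next cur becomes 0; next at i=3:; next cur becomes -2; next at i=4:; next cur becomes -4; next at i=5:; next cur becomes -6; next at i=6:; next cur becomes -8; next at i=7:; next cur becomes -10; next at i=8:; next cur becomes -12; next tmp becomes -72; next final value -84
verdict: not equivalent; witness: a=-3, b=1, c=1
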